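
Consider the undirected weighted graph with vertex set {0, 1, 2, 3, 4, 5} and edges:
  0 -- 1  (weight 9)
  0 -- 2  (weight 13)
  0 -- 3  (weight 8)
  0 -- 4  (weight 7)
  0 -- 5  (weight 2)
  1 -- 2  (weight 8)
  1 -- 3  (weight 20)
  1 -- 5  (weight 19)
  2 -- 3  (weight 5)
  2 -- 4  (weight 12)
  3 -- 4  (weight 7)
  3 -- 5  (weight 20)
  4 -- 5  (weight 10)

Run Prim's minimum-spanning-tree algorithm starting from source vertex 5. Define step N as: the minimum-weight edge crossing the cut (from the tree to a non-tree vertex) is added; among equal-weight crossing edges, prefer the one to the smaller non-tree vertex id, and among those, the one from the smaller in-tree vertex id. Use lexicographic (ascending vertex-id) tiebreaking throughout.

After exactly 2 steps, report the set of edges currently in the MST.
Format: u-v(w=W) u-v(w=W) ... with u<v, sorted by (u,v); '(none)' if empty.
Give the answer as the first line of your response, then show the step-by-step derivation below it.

0-4(w=7) 0-5(w=2)

step 1: add edge 0-5 (w=2); MST = {0-5(w=2)}
step 2: add edge 0-4 (w=7); MST = {0-4(w=7) 0-5(w=2)}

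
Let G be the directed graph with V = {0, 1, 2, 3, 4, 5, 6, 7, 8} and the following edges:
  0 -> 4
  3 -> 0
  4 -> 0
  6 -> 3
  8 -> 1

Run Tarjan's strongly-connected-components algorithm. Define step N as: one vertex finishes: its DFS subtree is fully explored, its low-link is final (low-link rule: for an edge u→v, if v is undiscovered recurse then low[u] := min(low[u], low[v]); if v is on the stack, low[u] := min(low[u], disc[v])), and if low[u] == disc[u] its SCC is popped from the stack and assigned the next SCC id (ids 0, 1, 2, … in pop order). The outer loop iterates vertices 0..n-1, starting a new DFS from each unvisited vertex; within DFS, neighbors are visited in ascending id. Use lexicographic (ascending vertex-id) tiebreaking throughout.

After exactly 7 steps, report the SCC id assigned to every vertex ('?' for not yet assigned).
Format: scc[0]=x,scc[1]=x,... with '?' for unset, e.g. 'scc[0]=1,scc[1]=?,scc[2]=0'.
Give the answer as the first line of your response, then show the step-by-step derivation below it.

scc[0]=0,scc[1]=1,scc[2]=2,scc[3]=3,scc[4]=0,scc[5]=4,scc[6]=5,scc[7]=?,scc[8]=?

step 1: low=(low[0]=0,low[1]=?,low[2]=?,low[3]=?,low[4]=0,low[5]=?,low[6]=?,low[7]=?,low[8]=?); scc=(scc[0]=?,scc[1]=?,scc[2]=?,scc[3]=?,scc[4]=?,scc[5]=?,scc[6]=?,scc[7]=?,scc[8]=?)
step 2: low=(low[0]=0,low[1]=?,low[2]=?,low[3]=?,low[4]=0,low[5]=?,low[6]=?,low[7]=?,low[8]=?); scc=(scc[0]=0,scc[1]=?,scc[2]=?,scc[3]=?,scc[4]=0,scc[5]=?,scc[6]=?,scc[7]=?,scc[8]=?)
step 3: low=(low[0]=0,low[1]=2,low[2]=?,low[3]=?,low[4]=0,low[5]=?,low[6]=?,low[7]=?,low[8]=?); scc=(scc[0]=0,scc[1]=1,scc[2]=?,scc[3]=?,scc[4]=0,scc[5]=?,scc[6]=?,scc[7]=?,scc[8]=?)
step 4: low=(low[0]=0,low[1]=2,low[2]=3,low[3]=?,low[4]=0,low[5]=?,low[6]=?,low[7]=?,low[8]=?); scc=(scc[0]=0,scc[1]=1,scc[2]=2,scc[3]=?,scc[4]=0,scc[5]=?,scc[6]=?,scc[7]=?,scc[8]=?)
step 5: low=(low[0]=0,low[1]=2,low[2]=3,low[3]=4,low[4]=0,low[5]=?,low[6]=?,low[7]=?,low[8]=?); scc=(scc[0]=0,scc[1]=1,scc[2]=2,scc[3]=3,scc[4]=0,scc[5]=?,scc[6]=?,scc[7]=?,scc[8]=?)
step 6: low=(low[0]=0,low[1]=2,low[2]=3,low[3]=4,low[4]=0,low[5]=5,low[6]=?,low[7]=?,low[8]=?); scc=(scc[0]=0,scc[1]=1,scc[2]=2,scc[3]=3,scc[4]=0,scc[5]=4,scc[6]=?,scc[7]=?,scc[8]=?)
step 7: low=(low[0]=0,low[1]=2,low[2]=3,low[3]=4,low[4]=0,low[5]=5,low[6]=6,low[7]=?,low[8]=?); scc=(scc[0]=0,scc[1]=1,scc[2]=2,scc[3]=3,scc[4]=0,scc[5]=4,scc[6]=5,scc[7]=?,scc[8]=?)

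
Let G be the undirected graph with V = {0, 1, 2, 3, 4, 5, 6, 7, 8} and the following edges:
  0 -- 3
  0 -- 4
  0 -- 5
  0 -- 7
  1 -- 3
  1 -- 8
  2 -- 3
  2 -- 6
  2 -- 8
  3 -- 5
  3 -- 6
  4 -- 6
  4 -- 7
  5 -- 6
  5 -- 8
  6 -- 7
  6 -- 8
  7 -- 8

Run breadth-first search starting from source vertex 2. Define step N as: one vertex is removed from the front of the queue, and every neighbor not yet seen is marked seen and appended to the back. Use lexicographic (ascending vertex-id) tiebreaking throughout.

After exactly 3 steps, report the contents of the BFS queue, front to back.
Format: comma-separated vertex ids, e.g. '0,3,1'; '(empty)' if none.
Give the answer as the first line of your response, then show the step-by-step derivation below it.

8,0,1,5,4,7

step 1: dequeue 2; queue=[3,6,8]; order=2
step 2: dequeue 3; queue=[6,8,0,1,5]; order=2,3
step 3: dequeue 6; queue=[8,0,1,5,4,7]; order=2,3,6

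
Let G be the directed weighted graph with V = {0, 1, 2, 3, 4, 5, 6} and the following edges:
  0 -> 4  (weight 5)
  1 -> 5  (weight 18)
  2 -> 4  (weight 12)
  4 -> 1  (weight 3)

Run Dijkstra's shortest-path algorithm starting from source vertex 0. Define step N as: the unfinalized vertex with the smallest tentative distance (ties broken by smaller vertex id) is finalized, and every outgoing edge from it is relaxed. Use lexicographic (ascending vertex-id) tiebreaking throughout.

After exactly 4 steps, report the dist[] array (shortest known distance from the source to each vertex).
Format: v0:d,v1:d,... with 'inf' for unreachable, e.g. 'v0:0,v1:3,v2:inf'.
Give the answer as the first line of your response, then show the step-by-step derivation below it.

v0:0,v1:8,v2:inf,v3:inf,v4:5,v5:26,v6:inf

step 1: dist = v0:0,v1:inf,v2:inf,v3:inf,v4:5,v5:inf,v6:inf
step 2: dist = v0:0,v1:8,v2:inf,v3:inf,v4:5,v5:inf,v6:inf
step 3: dist = v0:0,v1:8,v2:inf,v3:inf,v4:5,v5:26,v6:inf
step 4: dist = v0:0,v1:8,v2:inf,v3:inf,v4:5,v5:26,v6:inf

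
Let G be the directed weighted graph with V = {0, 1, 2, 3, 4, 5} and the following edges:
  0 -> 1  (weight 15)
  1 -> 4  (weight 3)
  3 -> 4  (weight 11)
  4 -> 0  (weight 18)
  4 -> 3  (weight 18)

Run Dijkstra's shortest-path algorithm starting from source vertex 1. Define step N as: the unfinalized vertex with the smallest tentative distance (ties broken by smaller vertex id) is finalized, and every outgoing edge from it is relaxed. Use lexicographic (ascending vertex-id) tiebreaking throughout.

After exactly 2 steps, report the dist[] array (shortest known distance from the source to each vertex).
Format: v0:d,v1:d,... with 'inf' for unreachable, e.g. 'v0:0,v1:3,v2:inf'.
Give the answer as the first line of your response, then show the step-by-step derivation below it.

v0:21,v1:0,v2:inf,v3:21,v4:3,v5:inf

step 1: dist = v0:inf,v1:0,v2:inf,v3:inf,v4:3,v5:inf
step 2: dist = v0:21,v1:0,v2:inf,v3:21,v4:3,v5:inf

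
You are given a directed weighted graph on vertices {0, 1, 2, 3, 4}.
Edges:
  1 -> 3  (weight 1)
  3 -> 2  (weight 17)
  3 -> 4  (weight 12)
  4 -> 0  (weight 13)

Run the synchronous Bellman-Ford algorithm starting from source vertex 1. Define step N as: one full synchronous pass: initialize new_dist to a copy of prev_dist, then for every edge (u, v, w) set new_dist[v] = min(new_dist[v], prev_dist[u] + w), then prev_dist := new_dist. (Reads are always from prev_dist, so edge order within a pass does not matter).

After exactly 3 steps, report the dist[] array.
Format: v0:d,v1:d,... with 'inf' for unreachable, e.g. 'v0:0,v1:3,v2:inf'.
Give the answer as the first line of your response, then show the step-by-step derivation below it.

v0:26,v1:0,v2:18,v3:1,v4:13

step 1: dist = v0:inf,v1:0,v2:inf,v3:1,v4:inf
step 2: dist = v0:inf,v1:0,v2:18,v3:1,v4:13
step 3: dist = v0:26,v1:0,v2:18,v3:1,v4:13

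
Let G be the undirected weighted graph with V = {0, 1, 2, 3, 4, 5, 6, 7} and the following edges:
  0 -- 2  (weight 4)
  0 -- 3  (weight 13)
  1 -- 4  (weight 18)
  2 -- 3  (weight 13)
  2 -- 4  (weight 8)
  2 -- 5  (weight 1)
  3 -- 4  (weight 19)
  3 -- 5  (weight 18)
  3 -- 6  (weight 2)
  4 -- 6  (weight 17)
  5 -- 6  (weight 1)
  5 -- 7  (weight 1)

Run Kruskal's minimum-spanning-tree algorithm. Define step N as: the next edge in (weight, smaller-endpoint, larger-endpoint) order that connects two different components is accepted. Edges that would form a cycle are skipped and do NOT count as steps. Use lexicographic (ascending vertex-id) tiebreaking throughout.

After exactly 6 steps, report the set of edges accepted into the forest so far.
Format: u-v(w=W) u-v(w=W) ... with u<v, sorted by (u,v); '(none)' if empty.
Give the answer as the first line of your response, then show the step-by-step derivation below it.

0-2(w=4) 2-4(w=8) 2-5(w=1) 3-6(w=2) 5-6(w=1) 5-7(w=1)

step 1: add edge 2-5 (w=1); MST = {2-5(w=1)}
step 2: add edge 5-6 (w=1); MST = {2-5(w=1) 5-6(w=1)}
step 3: add edge 5-7 (w=1); MST = {2-5(w=1) 5-6(w=1) 5-7(w=1)}
step 4: add edge 3-6 (w=2); MST = {2-5(w=1) 3-6(w=2) 5-6(w=1) 5-7(w=1)}
step 5: add edge 0-2 (w=4); MST = {0-2(w=4) 2-5(w=1) 3-6(w=2) 5-6(w=1) 5-7(w=1)}
step 6: add edge 2-4 (w=8); MST = {0-2(w=4) 2-4(w=8) 2-5(w=1) 3-6(w=2) 5-6(w=1) 5-7(w=1)}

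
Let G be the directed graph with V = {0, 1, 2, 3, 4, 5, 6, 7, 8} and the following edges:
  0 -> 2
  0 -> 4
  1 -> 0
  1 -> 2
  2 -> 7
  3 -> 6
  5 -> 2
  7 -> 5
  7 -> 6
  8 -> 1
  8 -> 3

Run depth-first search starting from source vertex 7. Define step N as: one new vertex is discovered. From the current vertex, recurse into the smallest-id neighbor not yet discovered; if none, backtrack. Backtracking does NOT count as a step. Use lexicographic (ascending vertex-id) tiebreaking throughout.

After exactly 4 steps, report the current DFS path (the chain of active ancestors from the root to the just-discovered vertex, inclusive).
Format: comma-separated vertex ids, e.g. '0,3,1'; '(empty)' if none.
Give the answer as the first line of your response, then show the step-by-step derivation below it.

7,6

step 1: discover 7; path=7; order=7
step 2: discover 5; path=7>5; order=7,5
step 3: discover 2; path=7>5>2; order=7,5,2
step 4: discover 6; path=7>6; order=7,5,2,6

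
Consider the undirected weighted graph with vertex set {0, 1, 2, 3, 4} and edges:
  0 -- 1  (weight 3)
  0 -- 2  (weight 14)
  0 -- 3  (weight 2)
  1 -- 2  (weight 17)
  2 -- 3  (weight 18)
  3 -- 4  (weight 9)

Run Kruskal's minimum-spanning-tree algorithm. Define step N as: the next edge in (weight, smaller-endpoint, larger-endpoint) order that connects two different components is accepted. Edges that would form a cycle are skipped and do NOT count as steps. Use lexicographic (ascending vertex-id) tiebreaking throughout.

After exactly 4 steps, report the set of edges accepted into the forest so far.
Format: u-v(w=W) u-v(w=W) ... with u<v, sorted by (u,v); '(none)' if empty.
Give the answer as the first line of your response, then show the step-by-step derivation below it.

0-1(w=3) 0-2(w=14) 0-3(w=2) 3-4(w=9)

step 1: add edge 0-3 (w=2); MST = {0-3(w=2)}
step 2: add edge 0-1 (w=3); MST = {0-1(w=3) 0-3(w=2)}
step 3: add edge 3-4 (w=9); MST = {0-1(w=3) 0-3(w=2) 3-4(w=9)}
step 4: add edge 0-2 (w=14); MST = {0-1(w=3) 0-2(w=14) 0-3(w=2) 3-4(w=9)}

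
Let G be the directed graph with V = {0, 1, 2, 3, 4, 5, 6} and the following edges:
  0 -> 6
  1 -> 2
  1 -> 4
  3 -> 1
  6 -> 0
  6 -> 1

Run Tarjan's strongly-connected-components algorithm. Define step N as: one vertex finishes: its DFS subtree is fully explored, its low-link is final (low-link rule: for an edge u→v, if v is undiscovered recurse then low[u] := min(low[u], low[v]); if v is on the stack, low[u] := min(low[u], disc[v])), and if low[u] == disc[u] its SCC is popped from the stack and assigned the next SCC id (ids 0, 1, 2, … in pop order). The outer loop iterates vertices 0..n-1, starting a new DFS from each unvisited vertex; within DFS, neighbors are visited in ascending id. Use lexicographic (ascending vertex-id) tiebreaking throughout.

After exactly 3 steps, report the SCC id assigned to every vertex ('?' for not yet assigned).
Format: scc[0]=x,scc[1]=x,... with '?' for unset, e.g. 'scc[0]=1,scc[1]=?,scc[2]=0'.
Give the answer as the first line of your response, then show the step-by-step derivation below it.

scc[0]=?,scc[1]=2,scc[2]=0,scc[3]=?,scc[4]=1,scc[5]=?,scc[6]=?

step 1: low=(low[0]=0,low[1]=2,low[2]=3,low[3]=?,low[4]=?,low[5]=?,low[6]=0); scc=(scc[0]=?,scc[1]=?,scc[2]=0,scc[3]=?,scc[4]=?,scc[5]=?,scc[6]=?)
step 2: low=(low[0]=0,low[1]=2,low[2]=3,low[3]=?,low[4]=4,low[5]=?,low[6]=0); scc=(scc[0]=?,scc[1]=?,scc[2]=0,scc[3]=?,scc[4]=1,scc[5]=?,scc[6]=?)
step 3: low=(low[0]=0,low[1]=2,low[2]=3,low[3]=?,low[4]=4,low[5]=?,low[6]=0); scc=(scc[0]=?,scc[1]=2,scc[2]=0,scc[3]=?,scc[4]=1,scc[5]=?,scc[6]=?)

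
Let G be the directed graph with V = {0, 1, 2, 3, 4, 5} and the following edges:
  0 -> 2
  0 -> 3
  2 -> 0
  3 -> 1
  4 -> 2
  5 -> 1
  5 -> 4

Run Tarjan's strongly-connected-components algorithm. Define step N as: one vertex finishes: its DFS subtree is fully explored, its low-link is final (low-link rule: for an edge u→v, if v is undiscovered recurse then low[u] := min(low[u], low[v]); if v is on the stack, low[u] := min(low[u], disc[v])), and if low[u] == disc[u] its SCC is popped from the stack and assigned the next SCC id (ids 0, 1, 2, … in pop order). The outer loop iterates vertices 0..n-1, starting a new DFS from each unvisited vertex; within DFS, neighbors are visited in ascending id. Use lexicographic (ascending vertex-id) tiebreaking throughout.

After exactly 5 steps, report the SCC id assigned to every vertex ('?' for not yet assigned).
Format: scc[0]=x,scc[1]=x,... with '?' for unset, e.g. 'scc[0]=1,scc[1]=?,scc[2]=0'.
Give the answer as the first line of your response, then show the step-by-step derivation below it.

scc[0]=2,scc[1]=0,scc[2]=2,scc[3]=1,scc[4]=3,scc[5]=?

step 1: low=(low[0]=0,low[1]=?,low[2]=0,low[3]=?,low[4]=?,low[5]=?); scc=(scc[0]=?,scc[1]=?,scc[2]=?,scc[3]=?,scc[4]=?,scc[5]=?)
step 2: low=(low[0]=0,low[1]=3,low[2]=0,low[3]=2,low[4]=?,low[5]=?); scc=(scc[0]=?,scc[1]=0,scc[2]=?,scc[3]=?,scc[4]=?,scc[5]=?)
step 3: low=(low[0]=0,low[1]=3,low[2]=0,low[3]=2,low[4]=?,low[5]=?); scc=(scc[0]=?,scc[1]=0,scc[2]=?,scc[3]=1,scc[4]=?,scc[5]=?)
step 4: low=(low[0]=0,low[1]=3,low[2]=0,low[3]=2,low[4]=?,low[5]=?); scc=(scc[0]=2,scc[1]=0,scc[2]=2,scc[3]=1,scc[4]=?,scc[5]=?)
step 5: low=(low[0]=0,low[1]=3,low[2]=0,low[3]=2,low[4]=4,low[5]=?); scc=(scc[0]=2,scc[1]=0,scc[2]=2,scc[3]=1,scc[4]=3,scc[5]=?)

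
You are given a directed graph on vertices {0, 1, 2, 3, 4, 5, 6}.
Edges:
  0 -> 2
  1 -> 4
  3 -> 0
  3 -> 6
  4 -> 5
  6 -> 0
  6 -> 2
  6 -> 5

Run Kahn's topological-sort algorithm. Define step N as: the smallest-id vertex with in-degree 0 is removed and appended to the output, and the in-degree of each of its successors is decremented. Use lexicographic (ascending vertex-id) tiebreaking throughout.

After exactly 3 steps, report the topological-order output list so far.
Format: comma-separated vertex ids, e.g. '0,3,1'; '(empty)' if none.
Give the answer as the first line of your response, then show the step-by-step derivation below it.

1,3,4

step 1: output 1; order=[1]; indeg=(2,0,2,0,0,2,1)
step 2: output 3; order=[1,3]; indeg=(1,0,2,0,0,2,0)
step 3: output 4; order=[1,3,4]; indeg=(1,0,2,0,0,1,0)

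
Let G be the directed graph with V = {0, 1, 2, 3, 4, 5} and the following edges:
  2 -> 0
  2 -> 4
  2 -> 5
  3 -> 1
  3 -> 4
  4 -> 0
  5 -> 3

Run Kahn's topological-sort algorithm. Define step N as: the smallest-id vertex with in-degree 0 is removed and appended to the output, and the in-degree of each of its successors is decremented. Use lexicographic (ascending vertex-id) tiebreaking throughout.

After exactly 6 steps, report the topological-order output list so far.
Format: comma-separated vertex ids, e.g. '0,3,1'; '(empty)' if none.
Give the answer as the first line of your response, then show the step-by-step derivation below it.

2,5,3,1,4,0

step 1: output 2; order=[2]; indeg=(1,1,0,1,1,0)
step 2: output 5; order=[2,5]; indeg=(1,1,0,0,1,0)
step 3: output 3; order=[2,5,3]; indeg=(1,0,0,0,0,0)
step 4: output 1; order=[2,5,3,1]; indeg=(1,0,0,0,0,0)
step 5: output 4; order=[2,5,3,1,4]; indeg=(0,0,0,0,0,0)
step 6: output 0; order=[2,5,3,1,4,0]; indeg=(0,0,0,0,0,0)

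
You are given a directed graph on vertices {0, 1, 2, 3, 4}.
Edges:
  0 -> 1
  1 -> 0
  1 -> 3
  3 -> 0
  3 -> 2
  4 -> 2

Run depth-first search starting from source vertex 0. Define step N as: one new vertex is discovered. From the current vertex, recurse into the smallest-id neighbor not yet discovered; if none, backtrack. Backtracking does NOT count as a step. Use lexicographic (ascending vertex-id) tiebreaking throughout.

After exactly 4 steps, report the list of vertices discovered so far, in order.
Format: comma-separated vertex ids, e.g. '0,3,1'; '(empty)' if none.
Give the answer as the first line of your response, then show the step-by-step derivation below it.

0,1,3,2

step 1: discover 0; path=0; order=0
step 2: discover 1; path=0>1; order=0,1
step 3: discover 3; path=0>1>3; order=0,1,3
step 4: discover 2; path=0>1>3>2; order=0,1,3,2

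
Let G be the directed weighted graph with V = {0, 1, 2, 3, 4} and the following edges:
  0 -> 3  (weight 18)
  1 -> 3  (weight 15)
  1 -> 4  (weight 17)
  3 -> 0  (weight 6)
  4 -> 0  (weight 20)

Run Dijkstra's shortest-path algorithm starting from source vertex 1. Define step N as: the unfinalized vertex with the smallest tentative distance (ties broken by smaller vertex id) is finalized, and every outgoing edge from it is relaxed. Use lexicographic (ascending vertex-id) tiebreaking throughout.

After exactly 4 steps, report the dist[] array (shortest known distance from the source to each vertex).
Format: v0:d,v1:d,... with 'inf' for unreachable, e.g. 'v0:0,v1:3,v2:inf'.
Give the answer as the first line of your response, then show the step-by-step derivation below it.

v0:21,v1:0,v2:inf,v3:15,v4:17

step 1: dist = v0:inf,v1:0,v2:inf,v3:15,v4:17
step 2: dist = v0:21,v1:0,v2:inf,v3:15,v4:17
step 3: dist = v0:21,v1:0,v2:inf,v3:15,v4:17
step 4: dist = v0:21,v1:0,v2:inf,v3:15,v4:17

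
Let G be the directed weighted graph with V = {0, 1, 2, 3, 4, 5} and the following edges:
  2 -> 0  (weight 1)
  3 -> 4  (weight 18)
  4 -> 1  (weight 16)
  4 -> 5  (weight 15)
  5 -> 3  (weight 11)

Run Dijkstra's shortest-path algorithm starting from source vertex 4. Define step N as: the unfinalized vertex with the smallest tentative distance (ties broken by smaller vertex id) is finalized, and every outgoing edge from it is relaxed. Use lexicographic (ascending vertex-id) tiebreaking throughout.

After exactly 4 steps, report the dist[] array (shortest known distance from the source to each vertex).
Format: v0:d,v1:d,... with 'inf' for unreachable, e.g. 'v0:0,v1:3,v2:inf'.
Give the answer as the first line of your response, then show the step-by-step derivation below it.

v0:inf,v1:16,v2:inf,v3:26,v4:0,v5:15

step 1: dist = v0:inf,v1:16,v2:inf,v3:inf,v4:0,v5:15
step 2: dist = v0:inf,v1:16,v2:inf,v3:26,v4:0,v5:15
step 3: dist = v0:inf,v1:16,v2:inf,v3:26,v4:0,v5:15
step 4: dist = v0:inf,v1:16,v2:inf,v3:26,v4:0,v5:15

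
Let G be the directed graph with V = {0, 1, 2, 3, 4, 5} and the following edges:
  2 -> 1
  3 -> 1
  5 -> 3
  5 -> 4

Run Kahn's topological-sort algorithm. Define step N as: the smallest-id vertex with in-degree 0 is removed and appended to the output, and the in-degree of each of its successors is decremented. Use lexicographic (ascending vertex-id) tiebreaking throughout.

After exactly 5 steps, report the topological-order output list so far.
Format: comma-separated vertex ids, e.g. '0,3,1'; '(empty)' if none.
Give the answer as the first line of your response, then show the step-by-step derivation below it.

0,2,5,3,1

step 1: output 0; order=[0]; indeg=(0,2,0,1,1,0)
step 2: output 2; order=[0,2]; indeg=(0,1,0,1,1,0)
step 3: output 5; order=[0,2,5]; indeg=(0,1,0,0,0,0)
step 4: output 3; order=[0,2,5,3]; indeg=(0,0,0,0,0,0)
step 5: output 1; order=[0,2,5,3,1]; indeg=(0,0,0,0,0,0)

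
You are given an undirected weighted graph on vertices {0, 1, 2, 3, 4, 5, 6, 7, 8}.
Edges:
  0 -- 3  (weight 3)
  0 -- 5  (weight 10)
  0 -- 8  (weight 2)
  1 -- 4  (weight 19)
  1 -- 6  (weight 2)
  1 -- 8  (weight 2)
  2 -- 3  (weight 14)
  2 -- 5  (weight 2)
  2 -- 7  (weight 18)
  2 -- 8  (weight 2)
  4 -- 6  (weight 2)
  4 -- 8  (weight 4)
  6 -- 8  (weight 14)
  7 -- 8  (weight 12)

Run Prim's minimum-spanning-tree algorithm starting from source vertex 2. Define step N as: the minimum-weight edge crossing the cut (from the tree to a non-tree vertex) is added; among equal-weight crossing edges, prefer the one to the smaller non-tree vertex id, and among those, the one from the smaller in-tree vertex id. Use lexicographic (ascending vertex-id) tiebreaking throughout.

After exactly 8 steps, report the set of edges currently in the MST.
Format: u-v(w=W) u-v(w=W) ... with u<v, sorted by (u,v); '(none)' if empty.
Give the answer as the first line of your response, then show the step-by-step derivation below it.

0-3(w=3) 0-8(w=2) 1-6(w=2) 1-8(w=2) 2-5(w=2) 2-8(w=2) 4-6(w=2) 7-8(w=12)

step 1: add edge 2-5 (w=2); MST = {2-5(w=2)}
step 2: add edge 2-8 (w=2); MST = {2-5(w=2) 2-8(w=2)}
step 3: add edge 0-8 (w=2); MST = {0-8(w=2) 2-5(w=2) 2-8(w=2)}
step 4: add edge 1-8 (w=2); MST = {0-8(w=2) 1-8(w=2) 2-5(w=2) 2-8(w=2)}
step 5: add edge 1-6 (w=2); MST = {0-8(w=2) 1-6(w=2) 1-8(w=2) 2-5(w=2) 2-8(w=2)}
step 6: add edge 4-6 (w=2); MST = {0-8(w=2) 1-6(w=2) 1-8(w=2) 2-5(w=2) 2-8(w=2) 4-6(w=2)}
step 7: add edge 0-3 (w=3); MST = {0-3(w=3) 0-8(w=2) 1-6(w=2) 1-8(w=2) 2-5(w=2) 2-8(w=2) 4-6(w=2)}
step 8: add edge 7-8 (w=12); MST = {0-3(w=3) 0-8(w=2) 1-6(w=2) 1-8(w=2) 2-5(w=2) 2-8(w=2) 4-6(w=2) 7-8(w=12)}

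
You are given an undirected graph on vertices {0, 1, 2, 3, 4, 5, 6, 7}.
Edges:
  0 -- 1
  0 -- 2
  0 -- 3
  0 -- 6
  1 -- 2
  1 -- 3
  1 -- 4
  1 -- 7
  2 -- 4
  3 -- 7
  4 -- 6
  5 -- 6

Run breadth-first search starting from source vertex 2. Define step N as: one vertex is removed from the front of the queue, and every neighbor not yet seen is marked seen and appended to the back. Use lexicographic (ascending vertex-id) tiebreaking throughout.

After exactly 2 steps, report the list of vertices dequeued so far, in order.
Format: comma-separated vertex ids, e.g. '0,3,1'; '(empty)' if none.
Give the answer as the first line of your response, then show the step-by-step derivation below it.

2,0

step 1: dequeue 2; queue=[0,1,4]; order=2
step 2: dequeue 0; queue=[1,4,3,6]; order=2,0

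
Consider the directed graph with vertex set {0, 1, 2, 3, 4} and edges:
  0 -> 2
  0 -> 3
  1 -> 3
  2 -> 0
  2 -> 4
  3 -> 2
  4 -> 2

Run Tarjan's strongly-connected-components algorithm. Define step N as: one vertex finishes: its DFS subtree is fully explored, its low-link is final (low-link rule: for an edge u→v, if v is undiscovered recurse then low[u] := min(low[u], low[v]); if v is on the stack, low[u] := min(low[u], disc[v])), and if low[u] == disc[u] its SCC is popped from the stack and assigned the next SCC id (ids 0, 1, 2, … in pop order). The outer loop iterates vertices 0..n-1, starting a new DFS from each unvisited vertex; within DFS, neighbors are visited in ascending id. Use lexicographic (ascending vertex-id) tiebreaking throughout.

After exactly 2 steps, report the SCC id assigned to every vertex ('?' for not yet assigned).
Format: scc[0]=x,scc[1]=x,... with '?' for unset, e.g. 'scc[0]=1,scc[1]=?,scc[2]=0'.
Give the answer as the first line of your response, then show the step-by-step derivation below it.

scc[0]=?,scc[1]=?,scc[2]=?,scc[3]=?,scc[4]=?

step 1: low=(low[0]=0,low[1]=?,low[2]=0,low[3]=?,low[4]=1); scc=(scc[0]=?,scc[1]=?,scc[2]=?,scc[3]=?,scc[4]=?)
step 2: low=(low[0]=0,low[1]=?,low[2]=0,low[3]=?,low[4]=1); scc=(scc[0]=?,scc[1]=?,scc[2]=?,scc[3]=?,scc[4]=?)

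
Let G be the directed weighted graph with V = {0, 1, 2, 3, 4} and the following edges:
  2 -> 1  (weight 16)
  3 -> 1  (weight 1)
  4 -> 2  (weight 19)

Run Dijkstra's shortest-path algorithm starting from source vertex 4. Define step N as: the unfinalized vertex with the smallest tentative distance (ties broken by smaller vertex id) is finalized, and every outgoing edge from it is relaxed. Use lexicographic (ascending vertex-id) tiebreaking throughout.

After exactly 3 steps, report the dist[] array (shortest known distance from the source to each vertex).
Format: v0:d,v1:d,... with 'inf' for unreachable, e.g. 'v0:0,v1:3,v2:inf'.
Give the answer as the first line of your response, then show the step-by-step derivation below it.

v0:inf,v1:35,v2:19,v3:inf,v4:0

step 1: dist = v0:inf,v1:inf,v2:19,v3:inf,v4:0
step 2: dist = v0:inf,v1:35,v2:19,v3:inf,v4:0
step 3: dist = v0:inf,v1:35,v2:19,v3:inf,v4:0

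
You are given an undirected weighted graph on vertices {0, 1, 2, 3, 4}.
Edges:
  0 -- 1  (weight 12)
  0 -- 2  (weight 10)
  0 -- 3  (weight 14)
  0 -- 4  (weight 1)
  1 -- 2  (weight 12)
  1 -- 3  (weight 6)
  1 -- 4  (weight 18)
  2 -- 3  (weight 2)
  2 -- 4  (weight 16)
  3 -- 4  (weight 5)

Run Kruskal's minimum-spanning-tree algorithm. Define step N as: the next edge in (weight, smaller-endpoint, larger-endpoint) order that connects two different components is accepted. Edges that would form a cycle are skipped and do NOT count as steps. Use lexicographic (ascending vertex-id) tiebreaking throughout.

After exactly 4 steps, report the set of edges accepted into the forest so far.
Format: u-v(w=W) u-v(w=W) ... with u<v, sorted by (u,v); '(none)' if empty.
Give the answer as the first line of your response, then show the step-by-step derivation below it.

0-4(w=1) 1-3(w=6) 2-3(w=2) 3-4(w=5)

step 1: add edge 0-4 (w=1); MST = {0-4(w=1)}
step 2: add edge 2-3 (w=2); MST = {0-4(w=1) 2-3(w=2)}
step 3: add edge 3-4 (w=5); MST = {0-4(w=1) 2-3(w=2) 3-4(w=5)}
step 4: add edge 1-3 (w=6); MST = {0-4(w=1) 1-3(w=6) 2-3(w=2) 3-4(w=5)}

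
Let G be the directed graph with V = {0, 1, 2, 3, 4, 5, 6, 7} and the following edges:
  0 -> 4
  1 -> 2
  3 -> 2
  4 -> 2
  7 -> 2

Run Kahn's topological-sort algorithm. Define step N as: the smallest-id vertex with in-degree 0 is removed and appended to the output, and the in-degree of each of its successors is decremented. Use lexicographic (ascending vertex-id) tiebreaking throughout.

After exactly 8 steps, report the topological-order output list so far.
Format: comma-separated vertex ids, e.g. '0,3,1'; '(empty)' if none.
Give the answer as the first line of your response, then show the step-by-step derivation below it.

0,1,3,4,5,6,7,2

step 1: output 0; order=[0]; indeg=(0,0,4,0,0,0,0,0)
step 2: output 1; order=[0,1]; indeg=(0,0,3,0,0,0,0,0)
step 3: output 3; order=[0,1,3]; indeg=(0,0,2,0,0,0,0,0)
step 4: output 4; order=[0,1,3,4]; indeg=(0,0,1,0,0,0,0,0)
step 5: output 5; order=[0,1,3,4,5]; indeg=(0,0,1,0,0,0,0,0)
step 6: output 6; order=[0,1,3,4,5,6]; indeg=(0,0,1,0,0,0,0,0)
step 7: output 7; order=[0,1,3,4,5,6,7]; indeg=(0,0,0,0,0,0,0,0)
step 8: output 2; order=[0,1,3,4,5,6,7,2]; indeg=(0,0,0,0,0,0,0,0)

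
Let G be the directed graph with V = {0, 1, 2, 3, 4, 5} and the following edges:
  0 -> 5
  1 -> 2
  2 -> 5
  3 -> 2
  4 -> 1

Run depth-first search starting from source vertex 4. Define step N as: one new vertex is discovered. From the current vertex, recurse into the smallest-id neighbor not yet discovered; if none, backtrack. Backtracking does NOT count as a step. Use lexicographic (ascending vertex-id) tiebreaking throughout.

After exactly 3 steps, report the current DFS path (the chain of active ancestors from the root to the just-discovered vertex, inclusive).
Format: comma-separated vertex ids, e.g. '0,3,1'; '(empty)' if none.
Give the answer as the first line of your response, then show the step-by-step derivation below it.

4,1,2

step 1: discover 4; path=4; order=4
step 2: discover 1; path=4>1; order=4,1
step 3: discover 2; path=4>1>2; order=4,1,2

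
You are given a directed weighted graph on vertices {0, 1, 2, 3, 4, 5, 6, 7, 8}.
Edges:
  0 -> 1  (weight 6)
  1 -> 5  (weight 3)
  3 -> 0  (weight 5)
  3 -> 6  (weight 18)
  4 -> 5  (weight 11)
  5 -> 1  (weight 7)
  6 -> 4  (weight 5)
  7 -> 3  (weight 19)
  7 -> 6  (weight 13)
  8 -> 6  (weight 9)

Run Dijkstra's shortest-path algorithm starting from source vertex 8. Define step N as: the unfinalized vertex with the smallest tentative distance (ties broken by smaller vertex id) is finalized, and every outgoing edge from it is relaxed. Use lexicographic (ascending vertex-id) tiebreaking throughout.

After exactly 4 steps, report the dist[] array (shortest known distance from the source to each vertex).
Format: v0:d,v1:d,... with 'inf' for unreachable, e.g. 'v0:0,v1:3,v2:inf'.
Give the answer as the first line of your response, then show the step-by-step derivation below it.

v0:inf,v1:32,v2:inf,v3:inf,v4:14,v5:25,v6:9,v7:inf,v8:0

step 1: dist = v0:inf,v1:inf,v2:inf,v3:inf,v4:inf,v5:inf,v6:9,v7:inf,v8:0
step 2: dist = v0:inf,v1:inf,v2:inf,v3:inf,v4:14,v5:inf,v6:9,v7:inf,v8:0
step 3: dist = v0:inf,v1:inf,v2:inf,v3:inf,v4:14,v5:25,v6:9,v7:inf,v8:0
step 4: dist = v0:inf,v1:32,v2:inf,v3:inf,v4:14,v5:25,v6:9,v7:inf,v8:0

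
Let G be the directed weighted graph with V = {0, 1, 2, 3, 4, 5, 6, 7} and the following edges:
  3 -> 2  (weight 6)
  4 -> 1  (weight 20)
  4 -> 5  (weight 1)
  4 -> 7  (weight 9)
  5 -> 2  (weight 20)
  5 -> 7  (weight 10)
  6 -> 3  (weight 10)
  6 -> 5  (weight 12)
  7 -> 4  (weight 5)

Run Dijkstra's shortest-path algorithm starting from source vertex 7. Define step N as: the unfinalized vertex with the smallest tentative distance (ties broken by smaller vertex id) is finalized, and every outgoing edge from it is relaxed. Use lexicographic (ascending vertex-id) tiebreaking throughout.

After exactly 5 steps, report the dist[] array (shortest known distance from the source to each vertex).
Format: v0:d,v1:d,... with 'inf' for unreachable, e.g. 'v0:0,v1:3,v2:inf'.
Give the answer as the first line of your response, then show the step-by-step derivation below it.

v0:inf,v1:25,v2:26,v3:inf,v4:5,v5:6,v6:inf,v7:0

step 1: dist = v0:inf,v1:inf,v2:inf,v3:inf,v4:5,v5:inf,v6:inf,v7:0
step 2: dist = v0:inf,v1:25,v2:inf,v3:inf,v4:5,v5:6,v6:inf,v7:0
step 3: dist = v0:inf,v1:25,v2:26,v3:inf,v4:5,v5:6,v6:inf,v7:0
step 4: dist = v0:inf,v1:25,v2:26,v3:inf,v4:5,v5:6,v6:inf,v7:0
step 5: dist = v0:inf,v1:25,v2:26,v3:inf,v4:5,v5:6,v6:inf,v7:0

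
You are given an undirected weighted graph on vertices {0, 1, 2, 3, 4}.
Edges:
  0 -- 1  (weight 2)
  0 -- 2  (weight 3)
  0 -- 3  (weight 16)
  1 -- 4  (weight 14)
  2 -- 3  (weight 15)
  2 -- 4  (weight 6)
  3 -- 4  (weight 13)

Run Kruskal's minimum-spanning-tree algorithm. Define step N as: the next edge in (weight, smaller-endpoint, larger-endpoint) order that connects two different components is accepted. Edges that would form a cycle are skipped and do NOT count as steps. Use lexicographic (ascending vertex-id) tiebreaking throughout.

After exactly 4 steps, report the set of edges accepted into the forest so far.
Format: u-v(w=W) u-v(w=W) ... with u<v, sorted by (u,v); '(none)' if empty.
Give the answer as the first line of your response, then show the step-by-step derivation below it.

0-1(w=2) 0-2(w=3) 2-4(w=6) 3-4(w=13)

step 1: add edge 0-1 (w=2); MST = {0-1(w=2)}
step 2: add edge 0-2 (w=3); MST = {0-1(w=2) 0-2(w=3)}
step 3: add edge 2-4 (w=6); MST = {0-1(w=2) 0-2(w=3) 2-4(w=6)}
step 4: add edge 3-4 (w=13); MST = {0-1(w=2) 0-2(w=3) 2-4(w=6) 3-4(w=13)}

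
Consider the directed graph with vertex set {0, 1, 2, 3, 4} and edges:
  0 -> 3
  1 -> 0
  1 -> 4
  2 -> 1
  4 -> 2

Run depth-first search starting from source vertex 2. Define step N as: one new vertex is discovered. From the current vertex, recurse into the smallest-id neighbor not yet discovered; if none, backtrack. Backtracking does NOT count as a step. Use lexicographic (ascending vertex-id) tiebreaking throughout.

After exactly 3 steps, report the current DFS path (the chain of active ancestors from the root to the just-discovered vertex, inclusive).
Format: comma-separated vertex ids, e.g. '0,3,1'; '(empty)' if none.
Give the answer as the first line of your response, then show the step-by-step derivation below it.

2,1,0

step 1: discover 2; path=2; order=2
step 2: discover 1; path=2>1; order=2,1
step 3: discover 0; path=2>1>0; order=2,1,0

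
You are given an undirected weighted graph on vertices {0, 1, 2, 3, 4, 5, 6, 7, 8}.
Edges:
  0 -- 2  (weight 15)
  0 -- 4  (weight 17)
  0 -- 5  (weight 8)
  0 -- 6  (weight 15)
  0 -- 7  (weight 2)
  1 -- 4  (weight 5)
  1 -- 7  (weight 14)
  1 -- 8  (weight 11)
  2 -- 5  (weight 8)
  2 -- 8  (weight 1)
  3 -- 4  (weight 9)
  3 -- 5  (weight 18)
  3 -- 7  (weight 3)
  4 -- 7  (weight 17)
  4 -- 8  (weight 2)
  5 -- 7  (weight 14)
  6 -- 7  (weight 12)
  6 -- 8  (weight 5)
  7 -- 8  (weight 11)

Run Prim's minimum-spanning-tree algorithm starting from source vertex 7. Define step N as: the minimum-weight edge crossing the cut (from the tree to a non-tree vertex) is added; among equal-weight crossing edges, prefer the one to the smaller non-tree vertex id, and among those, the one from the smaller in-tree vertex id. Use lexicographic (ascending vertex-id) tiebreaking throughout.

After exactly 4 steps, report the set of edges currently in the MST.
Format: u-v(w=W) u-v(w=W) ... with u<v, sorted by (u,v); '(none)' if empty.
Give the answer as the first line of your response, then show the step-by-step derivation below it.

0-5(w=8) 0-7(w=2) 2-5(w=8) 3-7(w=3)

step 1: add edge 0-7 (w=2); MST = {0-7(w=2)}
step 2: add edge 3-7 (w=3); MST = {0-7(w=2) 3-7(w=3)}
step 3: add edge 0-5 (w=8); MST = {0-5(w=8) 0-7(w=2) 3-7(w=3)}
step 4: add edge 2-5 (w=8); MST = {0-5(w=8) 0-7(w=2) 2-5(w=8) 3-7(w=3)}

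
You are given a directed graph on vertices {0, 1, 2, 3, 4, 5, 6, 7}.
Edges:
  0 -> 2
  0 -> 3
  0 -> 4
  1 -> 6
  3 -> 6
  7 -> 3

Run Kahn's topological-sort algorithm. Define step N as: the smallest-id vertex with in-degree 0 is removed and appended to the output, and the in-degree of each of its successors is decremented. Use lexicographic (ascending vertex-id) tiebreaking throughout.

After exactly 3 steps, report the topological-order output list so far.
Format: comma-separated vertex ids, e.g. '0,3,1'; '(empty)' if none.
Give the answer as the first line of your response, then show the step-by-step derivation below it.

0,1,2

step 1: output 0; order=[0]; indeg=(0,0,0,1,0,0,2,0)
step 2: output 1; order=[0,1]; indeg=(0,0,0,1,0,0,1,0)
step 3: output 2; order=[0,1,2]; indeg=(0,0,0,1,0,0,1,0)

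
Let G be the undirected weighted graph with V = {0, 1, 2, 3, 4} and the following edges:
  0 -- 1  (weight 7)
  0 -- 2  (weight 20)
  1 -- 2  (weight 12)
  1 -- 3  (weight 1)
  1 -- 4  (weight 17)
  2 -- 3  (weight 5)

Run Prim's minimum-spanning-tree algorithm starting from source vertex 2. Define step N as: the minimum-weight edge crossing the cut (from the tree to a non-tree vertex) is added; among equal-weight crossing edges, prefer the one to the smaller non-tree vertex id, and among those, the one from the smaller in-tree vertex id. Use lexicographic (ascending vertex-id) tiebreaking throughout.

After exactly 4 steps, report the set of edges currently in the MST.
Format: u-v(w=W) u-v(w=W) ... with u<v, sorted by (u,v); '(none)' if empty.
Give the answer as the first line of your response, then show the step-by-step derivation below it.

0-1(w=7) 1-3(w=1) 1-4(w=17) 2-3(w=5)

step 1: add edge 2-3 (w=5); MST = {2-3(w=5)}
step 2: add edge 1-3 (w=1); MST = {1-3(w=1) 2-3(w=5)}
step 3: add edge 0-1 (w=7); MST = {0-1(w=7) 1-3(w=1) 2-3(w=5)}
step 4: add edge 1-4 (w=17); MST = {0-1(w=7) 1-3(w=1) 1-4(w=17) 2-3(w=5)}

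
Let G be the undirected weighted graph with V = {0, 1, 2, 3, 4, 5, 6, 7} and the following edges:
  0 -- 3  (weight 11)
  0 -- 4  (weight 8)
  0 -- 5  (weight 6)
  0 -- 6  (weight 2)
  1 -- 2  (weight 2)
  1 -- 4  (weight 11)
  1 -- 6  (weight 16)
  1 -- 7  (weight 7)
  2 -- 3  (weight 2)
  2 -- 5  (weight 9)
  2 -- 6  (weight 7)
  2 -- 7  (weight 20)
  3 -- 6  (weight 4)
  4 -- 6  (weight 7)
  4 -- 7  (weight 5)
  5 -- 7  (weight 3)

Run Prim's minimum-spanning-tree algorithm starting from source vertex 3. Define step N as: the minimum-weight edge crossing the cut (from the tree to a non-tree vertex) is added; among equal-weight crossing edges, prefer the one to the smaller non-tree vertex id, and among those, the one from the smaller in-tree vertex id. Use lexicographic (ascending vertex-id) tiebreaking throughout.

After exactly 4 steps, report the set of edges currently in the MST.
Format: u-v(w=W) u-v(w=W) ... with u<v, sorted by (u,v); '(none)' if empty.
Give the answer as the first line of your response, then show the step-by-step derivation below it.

0-6(w=2) 1-2(w=2) 2-3(w=2) 3-6(w=4)

step 1: add edge 2-3 (w=2); MST = {2-3(w=2)}
step 2: add edge 1-2 (w=2); MST = {1-2(w=2) 2-3(w=2)}
step 3: add edge 3-6 (w=4); MST = {1-2(w=2) 2-3(w=2) 3-6(w=4)}
step 4: add edge 0-6 (w=2); MST = {0-6(w=2) 1-2(w=2) 2-3(w=2) 3-6(w=4)}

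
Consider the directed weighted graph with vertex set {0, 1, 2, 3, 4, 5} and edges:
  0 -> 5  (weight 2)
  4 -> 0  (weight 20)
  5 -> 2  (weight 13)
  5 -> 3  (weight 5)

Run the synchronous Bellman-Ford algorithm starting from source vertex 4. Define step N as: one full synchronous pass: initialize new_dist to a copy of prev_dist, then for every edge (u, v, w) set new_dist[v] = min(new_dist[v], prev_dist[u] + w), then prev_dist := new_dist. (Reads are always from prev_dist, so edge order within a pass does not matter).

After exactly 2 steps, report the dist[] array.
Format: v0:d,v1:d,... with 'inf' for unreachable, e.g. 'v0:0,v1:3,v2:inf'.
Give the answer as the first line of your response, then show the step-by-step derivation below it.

v0:20,v1:inf,v2:inf,v3:inf,v4:0,v5:22

step 1: dist = v0:20,v1:inf,v2:inf,v3:inf,v4:0,v5:inf
step 2: dist = v0:20,v1:inf,v2:inf,v3:inf,v4:0,v5:22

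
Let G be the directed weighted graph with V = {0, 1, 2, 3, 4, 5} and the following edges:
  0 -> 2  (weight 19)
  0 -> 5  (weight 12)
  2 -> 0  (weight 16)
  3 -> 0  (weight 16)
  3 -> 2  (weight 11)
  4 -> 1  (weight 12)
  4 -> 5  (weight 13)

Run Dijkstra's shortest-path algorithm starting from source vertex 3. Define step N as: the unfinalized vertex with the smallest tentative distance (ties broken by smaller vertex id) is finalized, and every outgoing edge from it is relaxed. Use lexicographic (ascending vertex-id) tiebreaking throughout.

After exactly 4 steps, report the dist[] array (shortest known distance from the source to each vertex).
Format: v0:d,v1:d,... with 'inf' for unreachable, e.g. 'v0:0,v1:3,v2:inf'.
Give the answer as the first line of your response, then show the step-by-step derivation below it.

v0:16,v1:inf,v2:11,v3:0,v4:inf,v5:28

step 1: dist = v0:16,v1:inf,v2:11,v3:0,v4:inf,v5:inf
step 2: dist = v0:16,v1:inf,v2:11,v3:0,v4:inf,v5:inf
step 3: dist = v0:16,v1:inf,v2:11,v3:0,v4:inf,v5:28
step 4: dist = v0:16,v1:inf,v2:11,v3:0,v4:inf,v5:28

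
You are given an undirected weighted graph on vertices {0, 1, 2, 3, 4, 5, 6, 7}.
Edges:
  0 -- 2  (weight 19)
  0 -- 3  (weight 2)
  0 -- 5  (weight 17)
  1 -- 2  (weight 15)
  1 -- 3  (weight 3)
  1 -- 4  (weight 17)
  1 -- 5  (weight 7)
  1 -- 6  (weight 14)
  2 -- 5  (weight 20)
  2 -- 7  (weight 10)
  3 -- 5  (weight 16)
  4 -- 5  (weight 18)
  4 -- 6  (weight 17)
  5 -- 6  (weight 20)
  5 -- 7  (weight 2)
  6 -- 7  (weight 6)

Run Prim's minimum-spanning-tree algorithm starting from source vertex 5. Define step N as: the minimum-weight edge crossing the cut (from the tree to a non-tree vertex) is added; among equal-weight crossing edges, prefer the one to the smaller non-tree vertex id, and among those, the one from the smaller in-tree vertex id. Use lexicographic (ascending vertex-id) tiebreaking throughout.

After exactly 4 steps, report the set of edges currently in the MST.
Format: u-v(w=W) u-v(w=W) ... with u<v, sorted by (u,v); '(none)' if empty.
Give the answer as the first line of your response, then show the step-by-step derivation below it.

1-3(w=3) 1-5(w=7) 5-7(w=2) 6-7(w=6)

step 1: add edge 5-7 (w=2); MST = {5-7(w=2)}
step 2: add edge 6-7 (w=6); MST = {5-7(w=2) 6-7(w=6)}
step 3: add edge 1-5 (w=7); MST = {1-5(w=7) 5-7(w=2) 6-7(w=6)}
step 4: add edge 1-3 (w=3); MST = {1-3(w=3) 1-5(w=7) 5-7(w=2) 6-7(w=6)}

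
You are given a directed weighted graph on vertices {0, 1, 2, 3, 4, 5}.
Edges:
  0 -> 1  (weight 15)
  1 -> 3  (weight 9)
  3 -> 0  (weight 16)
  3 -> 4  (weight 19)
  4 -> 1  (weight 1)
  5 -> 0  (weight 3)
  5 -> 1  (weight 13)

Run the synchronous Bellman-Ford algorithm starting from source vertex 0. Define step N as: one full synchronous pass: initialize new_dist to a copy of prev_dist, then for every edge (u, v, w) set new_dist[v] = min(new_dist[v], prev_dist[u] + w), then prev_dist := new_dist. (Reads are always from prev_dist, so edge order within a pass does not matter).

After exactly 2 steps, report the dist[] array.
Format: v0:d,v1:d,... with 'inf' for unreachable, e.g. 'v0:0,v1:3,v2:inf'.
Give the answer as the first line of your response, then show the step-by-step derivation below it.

v0:0,v1:15,v2:inf,v3:24,v4:inf,v5:inf

step 1: dist = v0:0,v1:15,v2:inf,v3:inf,v4:inf,v5:inf
step 2: dist = v0:0,v1:15,v2:inf,v3:24,v4:inf,v5:inf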